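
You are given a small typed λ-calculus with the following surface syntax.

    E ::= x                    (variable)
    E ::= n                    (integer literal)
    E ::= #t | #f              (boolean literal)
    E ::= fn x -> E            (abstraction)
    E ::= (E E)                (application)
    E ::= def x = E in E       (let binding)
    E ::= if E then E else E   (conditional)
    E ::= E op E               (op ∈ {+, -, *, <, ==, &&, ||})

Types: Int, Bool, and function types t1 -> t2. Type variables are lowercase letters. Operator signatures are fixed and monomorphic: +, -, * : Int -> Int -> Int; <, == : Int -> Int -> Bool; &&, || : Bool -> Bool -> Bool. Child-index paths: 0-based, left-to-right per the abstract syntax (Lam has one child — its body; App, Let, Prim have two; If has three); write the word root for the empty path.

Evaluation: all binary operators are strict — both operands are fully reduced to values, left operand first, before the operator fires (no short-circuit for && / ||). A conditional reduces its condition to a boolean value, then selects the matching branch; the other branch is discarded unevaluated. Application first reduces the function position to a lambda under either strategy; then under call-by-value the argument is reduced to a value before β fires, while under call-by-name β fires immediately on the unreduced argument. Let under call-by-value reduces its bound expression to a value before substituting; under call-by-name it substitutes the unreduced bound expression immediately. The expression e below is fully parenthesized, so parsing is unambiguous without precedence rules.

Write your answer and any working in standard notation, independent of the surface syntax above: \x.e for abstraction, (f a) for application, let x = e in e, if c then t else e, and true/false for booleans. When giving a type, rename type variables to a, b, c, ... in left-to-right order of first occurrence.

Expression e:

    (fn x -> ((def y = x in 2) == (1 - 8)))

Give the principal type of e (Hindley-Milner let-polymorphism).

Answer: a -> Bool

Trace:
x : a
let y : a
  unify Int ~ Int
  unify Int ~ Int
  unify Int ~ Int
  unify Int ~ Int
\x._ : a -> Bool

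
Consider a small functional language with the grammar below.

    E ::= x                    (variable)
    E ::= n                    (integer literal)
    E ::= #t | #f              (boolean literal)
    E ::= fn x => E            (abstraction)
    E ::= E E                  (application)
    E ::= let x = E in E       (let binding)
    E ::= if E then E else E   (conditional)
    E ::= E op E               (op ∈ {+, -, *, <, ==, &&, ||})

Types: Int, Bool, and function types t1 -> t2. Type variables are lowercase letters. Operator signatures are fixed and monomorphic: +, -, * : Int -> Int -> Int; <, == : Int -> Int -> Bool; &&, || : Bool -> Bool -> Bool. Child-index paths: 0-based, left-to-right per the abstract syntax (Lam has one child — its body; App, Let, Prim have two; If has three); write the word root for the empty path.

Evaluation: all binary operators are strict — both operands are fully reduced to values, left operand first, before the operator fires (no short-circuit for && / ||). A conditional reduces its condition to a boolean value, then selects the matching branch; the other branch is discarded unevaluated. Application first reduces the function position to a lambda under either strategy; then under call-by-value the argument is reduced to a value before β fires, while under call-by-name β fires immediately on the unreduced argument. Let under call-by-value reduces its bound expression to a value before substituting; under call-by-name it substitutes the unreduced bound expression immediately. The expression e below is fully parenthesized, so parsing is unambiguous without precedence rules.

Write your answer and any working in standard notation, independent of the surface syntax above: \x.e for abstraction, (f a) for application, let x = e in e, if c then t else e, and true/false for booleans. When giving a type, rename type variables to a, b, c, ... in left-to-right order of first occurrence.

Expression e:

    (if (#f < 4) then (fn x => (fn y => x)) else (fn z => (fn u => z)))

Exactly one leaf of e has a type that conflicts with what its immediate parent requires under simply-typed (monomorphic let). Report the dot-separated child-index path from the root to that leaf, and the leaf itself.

Answer: 0.0 : false

Trace:
  unify Bool ~ Int
  FAIL: mismatch Bool ~ Int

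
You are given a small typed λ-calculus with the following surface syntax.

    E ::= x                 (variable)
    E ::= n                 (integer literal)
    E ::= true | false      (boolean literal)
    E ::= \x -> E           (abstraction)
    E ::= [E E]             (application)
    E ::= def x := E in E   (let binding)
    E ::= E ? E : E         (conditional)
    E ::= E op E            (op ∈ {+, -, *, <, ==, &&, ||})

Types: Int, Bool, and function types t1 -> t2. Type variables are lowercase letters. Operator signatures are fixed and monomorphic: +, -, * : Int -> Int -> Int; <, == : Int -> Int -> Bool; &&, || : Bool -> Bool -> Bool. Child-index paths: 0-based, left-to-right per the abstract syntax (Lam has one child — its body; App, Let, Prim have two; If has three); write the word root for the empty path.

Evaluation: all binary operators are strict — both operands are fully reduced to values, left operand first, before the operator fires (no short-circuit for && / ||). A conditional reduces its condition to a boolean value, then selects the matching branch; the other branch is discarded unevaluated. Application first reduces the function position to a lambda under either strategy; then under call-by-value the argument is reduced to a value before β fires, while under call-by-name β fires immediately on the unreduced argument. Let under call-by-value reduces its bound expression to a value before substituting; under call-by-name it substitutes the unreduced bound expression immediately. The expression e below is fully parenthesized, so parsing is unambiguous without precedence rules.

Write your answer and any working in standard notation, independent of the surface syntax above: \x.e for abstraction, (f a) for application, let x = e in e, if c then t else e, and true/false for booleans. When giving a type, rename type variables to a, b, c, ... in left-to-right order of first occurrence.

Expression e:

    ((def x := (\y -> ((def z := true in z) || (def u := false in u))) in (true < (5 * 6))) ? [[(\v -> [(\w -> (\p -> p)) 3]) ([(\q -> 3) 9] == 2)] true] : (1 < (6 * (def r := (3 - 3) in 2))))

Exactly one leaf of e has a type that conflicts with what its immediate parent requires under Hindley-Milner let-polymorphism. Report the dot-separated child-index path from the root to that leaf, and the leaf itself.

Working:
let z : Bool
z : Bool
  unify Bool ~ Bool
let u : Bool
u : Bool
  unify Bool ~ Bool
\y._ : a -> Bool
let x : forall. a -> Bool
  unify Bool ~ Int
  FAIL: mismatch Bool ~ Int

Answer: 0.1.0 : true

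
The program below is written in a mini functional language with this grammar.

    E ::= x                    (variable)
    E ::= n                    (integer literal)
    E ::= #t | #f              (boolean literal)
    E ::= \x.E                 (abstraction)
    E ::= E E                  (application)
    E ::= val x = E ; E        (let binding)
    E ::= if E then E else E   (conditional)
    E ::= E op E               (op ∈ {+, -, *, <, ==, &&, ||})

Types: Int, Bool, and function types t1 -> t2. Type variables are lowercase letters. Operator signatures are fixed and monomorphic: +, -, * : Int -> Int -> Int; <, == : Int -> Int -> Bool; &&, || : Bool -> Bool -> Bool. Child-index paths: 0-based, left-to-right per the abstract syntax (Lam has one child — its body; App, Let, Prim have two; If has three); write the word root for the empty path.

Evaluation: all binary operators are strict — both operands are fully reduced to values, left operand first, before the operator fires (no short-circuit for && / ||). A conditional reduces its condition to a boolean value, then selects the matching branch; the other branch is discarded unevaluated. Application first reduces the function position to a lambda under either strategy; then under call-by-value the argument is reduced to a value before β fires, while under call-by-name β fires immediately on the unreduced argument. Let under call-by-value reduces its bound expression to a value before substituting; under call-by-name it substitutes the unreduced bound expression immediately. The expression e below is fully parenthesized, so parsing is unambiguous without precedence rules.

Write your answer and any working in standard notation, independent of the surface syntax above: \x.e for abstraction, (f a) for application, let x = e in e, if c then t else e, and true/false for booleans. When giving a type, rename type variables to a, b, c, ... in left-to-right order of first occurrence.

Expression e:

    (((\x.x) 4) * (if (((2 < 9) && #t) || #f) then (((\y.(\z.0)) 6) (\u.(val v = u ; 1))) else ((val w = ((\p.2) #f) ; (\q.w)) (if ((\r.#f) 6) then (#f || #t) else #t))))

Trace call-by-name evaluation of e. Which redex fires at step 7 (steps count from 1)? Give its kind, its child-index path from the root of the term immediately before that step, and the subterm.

Answer: beta at 1 : ((\z.0) (\u.(let v = u in 1)))

Derivation:
step 0: (((\x.x) 4) * (if (((2 < 9) && true) || false) then (((\y.(\z.0)) 6) (\u.(let v = u in 1))) else ((let w = ((\p.2) false) in (\q.w)) (if ((\r.false) 6) then (false || true) else true))))
step 1: [beta@0] (4 * (if (((2 < 9) && true) || false) then (((\y.(\z.0)) 6) (\u.(let v = u in 1))) else ((let w = ((\p.2) false) in (\q.w)) (if ((\r.false) 6) then (false || true) else true))))
step 2: [delta@1.0.0.0] (4 * (if ((true && true) || false) then (((\y.(\z.0)) 6) (\u.(let v = u in 1))) else ((let w = ((\p.2) false) in (\q.w)) (if ((\r.false) 6) then (false || true) else true))))
step 3: [delta@1.0.0] (4 * (if (true || false) then (((\y.(\z.0)) 6) (\u.(let v = u in 1))) else ((let w = ((\p.2) false) in (\q.w)) (if ((\r.false) 6) then (false || true) else true))))
step 4: [delta@1.0] (4 * (if true then (((\y.(\z.0)) 6) (\u.(let v = u in 1))) else ((let w = ((\p.2) false) in (\q.w)) (if ((\r.false) 6) then (false || true) else true))))
step 5: [if@1] (4 * (((\y.(\z.0)) 6) (\u.(let v = u in 1))))
step 6: [beta@1.0] (4 * ((\z.0) (\u.(let v = u in 1))))
step 7: [beta@1] (4 * 0)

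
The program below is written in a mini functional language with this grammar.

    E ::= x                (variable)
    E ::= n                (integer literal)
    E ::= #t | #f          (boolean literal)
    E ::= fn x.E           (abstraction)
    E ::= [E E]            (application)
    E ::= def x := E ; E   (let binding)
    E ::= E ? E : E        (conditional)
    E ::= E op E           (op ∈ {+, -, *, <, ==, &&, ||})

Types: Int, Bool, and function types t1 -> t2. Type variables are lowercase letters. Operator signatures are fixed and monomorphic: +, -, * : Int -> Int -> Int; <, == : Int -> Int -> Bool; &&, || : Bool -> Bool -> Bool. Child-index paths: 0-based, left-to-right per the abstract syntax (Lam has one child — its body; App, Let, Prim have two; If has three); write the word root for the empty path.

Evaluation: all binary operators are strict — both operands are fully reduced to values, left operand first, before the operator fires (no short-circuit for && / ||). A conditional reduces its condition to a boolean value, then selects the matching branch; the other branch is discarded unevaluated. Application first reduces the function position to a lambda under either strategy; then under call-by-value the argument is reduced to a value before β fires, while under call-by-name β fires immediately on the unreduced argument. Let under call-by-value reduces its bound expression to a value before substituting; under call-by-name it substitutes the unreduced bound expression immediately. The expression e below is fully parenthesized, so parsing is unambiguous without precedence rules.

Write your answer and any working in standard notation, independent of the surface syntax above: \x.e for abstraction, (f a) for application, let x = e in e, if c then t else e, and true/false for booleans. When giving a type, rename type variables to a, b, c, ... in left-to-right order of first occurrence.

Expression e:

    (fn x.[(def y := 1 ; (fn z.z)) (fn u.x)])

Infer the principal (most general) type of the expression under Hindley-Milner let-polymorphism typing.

Answer: a -> b -> a

Trace:
let y : Int
z : b
\z._ : b -> b
x : a
\u._ : c -> a
  unify b -> b ~ (c -> a) -> d
  unify b ~ c -> a
  unify c -> a ~ d
_ _ : c -> a
\x._ : a -> c -> a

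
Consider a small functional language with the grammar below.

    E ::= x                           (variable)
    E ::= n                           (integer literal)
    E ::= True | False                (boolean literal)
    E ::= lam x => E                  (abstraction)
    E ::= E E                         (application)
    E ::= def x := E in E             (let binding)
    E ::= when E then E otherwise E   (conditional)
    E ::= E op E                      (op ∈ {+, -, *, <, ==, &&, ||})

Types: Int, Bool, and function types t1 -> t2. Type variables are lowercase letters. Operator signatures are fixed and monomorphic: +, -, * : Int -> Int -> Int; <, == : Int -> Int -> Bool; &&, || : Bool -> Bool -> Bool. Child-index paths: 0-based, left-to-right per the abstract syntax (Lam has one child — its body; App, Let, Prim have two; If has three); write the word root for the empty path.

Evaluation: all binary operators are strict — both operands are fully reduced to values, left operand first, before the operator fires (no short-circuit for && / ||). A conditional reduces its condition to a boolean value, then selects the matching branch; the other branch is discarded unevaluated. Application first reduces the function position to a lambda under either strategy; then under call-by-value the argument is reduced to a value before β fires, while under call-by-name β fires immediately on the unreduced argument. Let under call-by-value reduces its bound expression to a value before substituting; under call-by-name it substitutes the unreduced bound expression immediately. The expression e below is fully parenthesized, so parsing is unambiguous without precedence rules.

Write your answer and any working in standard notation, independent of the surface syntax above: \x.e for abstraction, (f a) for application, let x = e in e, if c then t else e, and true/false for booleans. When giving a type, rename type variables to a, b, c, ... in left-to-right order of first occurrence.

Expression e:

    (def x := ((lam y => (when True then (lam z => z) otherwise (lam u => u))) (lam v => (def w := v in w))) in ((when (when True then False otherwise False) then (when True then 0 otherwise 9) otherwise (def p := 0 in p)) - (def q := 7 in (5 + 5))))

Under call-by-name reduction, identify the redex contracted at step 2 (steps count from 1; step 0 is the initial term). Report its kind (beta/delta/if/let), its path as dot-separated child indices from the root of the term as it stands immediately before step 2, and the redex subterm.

Working:
step 0: (let x = ((\y.(if true then (\z.z) else (\u.u))) (\v.(let w = v in w))) in ((if (if true then false else false) then (if true then 0 else 9) else (let p = 0 in p)) - (let q = 7 in (5 + 5))))
step 1: [let@root] ((if (if true then false else false) then (if true then 0 else 9) else (let p = 0 in p)) - (let q = 7 in (5 + 5)))
step 2: [if@0.0] ((if false then (if true then 0 else 9) else (let p = 0 in p)) - (let q = 7 in (5 + 5)))

Answer: if at 0.0 : (if true then false else false)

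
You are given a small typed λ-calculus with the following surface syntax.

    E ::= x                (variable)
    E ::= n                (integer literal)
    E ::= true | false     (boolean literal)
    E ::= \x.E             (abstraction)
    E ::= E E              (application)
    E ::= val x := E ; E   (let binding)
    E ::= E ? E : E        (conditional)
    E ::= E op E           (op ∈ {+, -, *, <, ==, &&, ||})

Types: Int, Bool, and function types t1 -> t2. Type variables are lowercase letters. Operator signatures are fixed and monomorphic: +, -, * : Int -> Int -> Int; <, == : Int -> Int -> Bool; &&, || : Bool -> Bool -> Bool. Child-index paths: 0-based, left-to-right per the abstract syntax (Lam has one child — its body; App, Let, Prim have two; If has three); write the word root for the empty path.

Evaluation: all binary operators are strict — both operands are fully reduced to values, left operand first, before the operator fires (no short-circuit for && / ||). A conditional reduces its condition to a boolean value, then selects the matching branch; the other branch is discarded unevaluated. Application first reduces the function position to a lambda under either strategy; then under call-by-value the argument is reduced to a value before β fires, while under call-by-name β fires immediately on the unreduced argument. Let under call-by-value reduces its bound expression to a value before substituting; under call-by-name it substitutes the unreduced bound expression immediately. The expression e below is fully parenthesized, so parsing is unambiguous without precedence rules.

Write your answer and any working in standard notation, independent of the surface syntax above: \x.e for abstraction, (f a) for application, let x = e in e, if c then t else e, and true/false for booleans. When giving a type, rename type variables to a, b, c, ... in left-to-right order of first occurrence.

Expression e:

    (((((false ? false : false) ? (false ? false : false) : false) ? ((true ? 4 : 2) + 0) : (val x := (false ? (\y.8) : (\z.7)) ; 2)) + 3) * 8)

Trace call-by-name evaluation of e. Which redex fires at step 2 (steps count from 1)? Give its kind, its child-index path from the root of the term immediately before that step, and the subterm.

Answer: if at 0.0.0 : (if false then (if false then false else false) else false)

Derivation:
step 0: (((if (if (if false then false else false) then (if false then false else false) else false) then ((if true then 4 else 2) + 0) else (let x = (if false then (\y.8) else (\z.7)) in 2)) + 3) * 8)
step 1: [if@0.0.0.0] (((if (if false then (if false then false else false) else false) then ((if true then 4 else 2) + 0) else (let x = (if false then (\y.8) else (\z.7)) in 2)) + 3) * 8)
step 2: [if@0.0.0] (((if false then ((if true then 4 else 2) + 0) else (let x = (if false then (\y.8) else (\z.7)) in 2)) + 3) * 8)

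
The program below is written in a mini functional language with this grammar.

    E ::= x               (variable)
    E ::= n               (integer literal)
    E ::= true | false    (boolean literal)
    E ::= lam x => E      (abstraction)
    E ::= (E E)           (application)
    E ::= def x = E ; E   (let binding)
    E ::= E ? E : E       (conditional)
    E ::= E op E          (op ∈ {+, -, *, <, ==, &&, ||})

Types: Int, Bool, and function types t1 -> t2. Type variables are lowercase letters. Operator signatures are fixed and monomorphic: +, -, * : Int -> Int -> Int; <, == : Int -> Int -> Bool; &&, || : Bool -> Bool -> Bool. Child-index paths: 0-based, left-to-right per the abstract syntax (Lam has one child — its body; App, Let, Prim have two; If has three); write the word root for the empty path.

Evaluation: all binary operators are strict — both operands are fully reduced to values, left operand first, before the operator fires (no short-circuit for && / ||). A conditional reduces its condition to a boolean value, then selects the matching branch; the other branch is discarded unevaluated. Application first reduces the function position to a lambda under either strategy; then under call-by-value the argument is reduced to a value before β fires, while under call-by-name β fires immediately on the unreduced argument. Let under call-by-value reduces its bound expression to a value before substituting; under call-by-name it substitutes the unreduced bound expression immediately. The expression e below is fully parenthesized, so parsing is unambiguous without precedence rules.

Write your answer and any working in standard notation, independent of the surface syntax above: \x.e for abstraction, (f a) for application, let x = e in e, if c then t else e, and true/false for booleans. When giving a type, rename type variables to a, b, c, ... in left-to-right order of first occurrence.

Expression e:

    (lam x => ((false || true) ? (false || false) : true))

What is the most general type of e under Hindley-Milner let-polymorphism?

Trace:
  unify Bool ~ Bool
  unify Bool ~ Bool
  unify Bool ~ Bool
  unify Bool ~ Bool
  unify Bool ~ Bool
  unify Bool ~ Bool
\x._ : a -> Bool

Answer: a -> Bool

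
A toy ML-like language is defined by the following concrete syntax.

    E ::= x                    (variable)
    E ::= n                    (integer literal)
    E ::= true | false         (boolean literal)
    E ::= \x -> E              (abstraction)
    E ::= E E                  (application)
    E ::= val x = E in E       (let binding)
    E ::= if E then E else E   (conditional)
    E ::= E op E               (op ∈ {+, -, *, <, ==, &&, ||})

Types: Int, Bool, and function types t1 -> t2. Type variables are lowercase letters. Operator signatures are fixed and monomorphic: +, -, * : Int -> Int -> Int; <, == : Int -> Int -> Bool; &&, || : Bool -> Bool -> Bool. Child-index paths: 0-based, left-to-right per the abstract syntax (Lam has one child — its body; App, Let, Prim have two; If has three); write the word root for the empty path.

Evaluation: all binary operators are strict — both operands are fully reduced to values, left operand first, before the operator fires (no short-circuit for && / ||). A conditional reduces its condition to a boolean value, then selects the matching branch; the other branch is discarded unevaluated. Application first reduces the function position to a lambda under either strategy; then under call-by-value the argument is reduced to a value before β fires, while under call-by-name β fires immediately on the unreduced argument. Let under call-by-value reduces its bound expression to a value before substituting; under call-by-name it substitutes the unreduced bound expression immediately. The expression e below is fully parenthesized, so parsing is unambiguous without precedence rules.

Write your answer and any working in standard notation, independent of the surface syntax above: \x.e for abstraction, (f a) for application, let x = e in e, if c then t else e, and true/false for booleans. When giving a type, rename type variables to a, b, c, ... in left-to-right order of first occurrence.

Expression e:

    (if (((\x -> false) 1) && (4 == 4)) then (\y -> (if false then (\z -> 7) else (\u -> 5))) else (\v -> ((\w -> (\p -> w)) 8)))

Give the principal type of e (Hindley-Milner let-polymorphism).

Answer: a -> b -> Int

Derivation:
\x._ : a -> Bool
  unify a -> Bool ~ Int -> b
  unify a ~ Int
  unify Bool ~ b
_ _ : Bool
  unify Bool ~ Bool
  unify Int ~ Int
  unify Int ~ Int
  unify Bool ~ Bool
  unify Bool ~ Bool
  unify Bool ~ Bool
\z._ : d -> Int
\u._ : e -> Int
  unify d -> Int ~ e -> Int
  unify d ~ e
  unify Int ~ Int
\y._ : c -> e -> Int
w : g
\p._ : h -> g
\w._ : g -> h -> g
  unify g -> h -> g ~ Int -> i
  unify g ~ Int
  unify h -> Int ~ i
_ _ : h -> Int
\v._ : f -> h -> Int
  unify c -> e -> Int ~ f -> h -> Int
  unify c ~ f
  unify e -> Int ~ h -> Int
  unify e ~ h
  unify Int ~ Int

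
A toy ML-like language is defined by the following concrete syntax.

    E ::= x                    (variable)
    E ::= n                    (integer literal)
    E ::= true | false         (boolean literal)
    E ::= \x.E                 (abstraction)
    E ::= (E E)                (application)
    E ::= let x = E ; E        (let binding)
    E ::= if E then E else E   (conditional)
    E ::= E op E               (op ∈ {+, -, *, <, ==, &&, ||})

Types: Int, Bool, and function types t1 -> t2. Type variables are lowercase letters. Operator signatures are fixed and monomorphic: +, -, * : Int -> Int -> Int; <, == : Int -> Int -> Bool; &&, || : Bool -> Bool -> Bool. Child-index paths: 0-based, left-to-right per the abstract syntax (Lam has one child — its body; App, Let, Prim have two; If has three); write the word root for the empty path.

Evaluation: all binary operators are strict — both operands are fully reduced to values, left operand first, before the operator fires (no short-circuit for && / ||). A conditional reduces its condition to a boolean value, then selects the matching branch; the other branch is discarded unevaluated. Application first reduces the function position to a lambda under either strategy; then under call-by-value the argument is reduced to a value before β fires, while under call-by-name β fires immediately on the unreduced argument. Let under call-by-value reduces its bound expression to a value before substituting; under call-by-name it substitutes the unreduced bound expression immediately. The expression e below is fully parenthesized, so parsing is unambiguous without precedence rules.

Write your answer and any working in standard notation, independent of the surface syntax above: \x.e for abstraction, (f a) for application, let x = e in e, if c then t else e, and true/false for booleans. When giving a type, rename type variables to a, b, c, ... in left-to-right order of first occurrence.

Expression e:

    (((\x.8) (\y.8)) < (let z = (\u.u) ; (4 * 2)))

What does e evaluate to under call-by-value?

Answer: false

Working:
step 0: (((\x.8) (\y.8)) < (let z = (\u.u) in (4 * 2)))
step 1: [beta@0] (8 < (let z = (\u.u) in (4 * 2)))
step 2: [let@1] (8 < (4 * 2))
step 3: [delta@1] (8 < 8)
step 4: [delta@root] false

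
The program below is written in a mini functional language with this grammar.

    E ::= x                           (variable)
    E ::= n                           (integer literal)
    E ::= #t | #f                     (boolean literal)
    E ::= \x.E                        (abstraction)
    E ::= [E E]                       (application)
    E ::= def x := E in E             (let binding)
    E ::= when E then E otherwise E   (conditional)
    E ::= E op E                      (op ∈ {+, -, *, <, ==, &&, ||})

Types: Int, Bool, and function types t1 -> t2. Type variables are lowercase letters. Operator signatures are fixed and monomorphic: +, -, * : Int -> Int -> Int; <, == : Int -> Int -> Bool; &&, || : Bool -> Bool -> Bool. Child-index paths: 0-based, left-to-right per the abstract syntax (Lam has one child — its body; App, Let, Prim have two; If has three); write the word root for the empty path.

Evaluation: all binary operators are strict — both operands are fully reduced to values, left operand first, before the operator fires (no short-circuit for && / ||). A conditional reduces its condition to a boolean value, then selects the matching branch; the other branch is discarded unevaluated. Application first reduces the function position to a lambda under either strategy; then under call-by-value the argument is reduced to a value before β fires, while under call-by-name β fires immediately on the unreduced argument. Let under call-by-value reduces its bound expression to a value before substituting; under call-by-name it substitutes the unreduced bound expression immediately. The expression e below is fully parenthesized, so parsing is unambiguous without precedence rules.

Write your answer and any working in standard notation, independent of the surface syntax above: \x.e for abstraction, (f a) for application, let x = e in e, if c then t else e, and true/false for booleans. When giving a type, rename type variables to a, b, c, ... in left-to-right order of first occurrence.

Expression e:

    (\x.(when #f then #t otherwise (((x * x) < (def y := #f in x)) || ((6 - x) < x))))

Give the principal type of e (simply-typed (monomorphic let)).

Working:
  unify Bool ~ Bool
x : a
  unify a ~ Int
x : Int
  unify Int ~ Int
  unify Int ~ Int
let y : Bool
x : Int
  unify Int ~ Int
  unify Bool ~ Bool
  unify Int ~ Int
x : Int
  unify Int ~ Int
  unify Int ~ Int
x : Int
  unify Int ~ Int
  unify Bool ~ Bool
  unify Bool ~ Bool
\x._ : Int -> Bool

Answer: Int -> Bool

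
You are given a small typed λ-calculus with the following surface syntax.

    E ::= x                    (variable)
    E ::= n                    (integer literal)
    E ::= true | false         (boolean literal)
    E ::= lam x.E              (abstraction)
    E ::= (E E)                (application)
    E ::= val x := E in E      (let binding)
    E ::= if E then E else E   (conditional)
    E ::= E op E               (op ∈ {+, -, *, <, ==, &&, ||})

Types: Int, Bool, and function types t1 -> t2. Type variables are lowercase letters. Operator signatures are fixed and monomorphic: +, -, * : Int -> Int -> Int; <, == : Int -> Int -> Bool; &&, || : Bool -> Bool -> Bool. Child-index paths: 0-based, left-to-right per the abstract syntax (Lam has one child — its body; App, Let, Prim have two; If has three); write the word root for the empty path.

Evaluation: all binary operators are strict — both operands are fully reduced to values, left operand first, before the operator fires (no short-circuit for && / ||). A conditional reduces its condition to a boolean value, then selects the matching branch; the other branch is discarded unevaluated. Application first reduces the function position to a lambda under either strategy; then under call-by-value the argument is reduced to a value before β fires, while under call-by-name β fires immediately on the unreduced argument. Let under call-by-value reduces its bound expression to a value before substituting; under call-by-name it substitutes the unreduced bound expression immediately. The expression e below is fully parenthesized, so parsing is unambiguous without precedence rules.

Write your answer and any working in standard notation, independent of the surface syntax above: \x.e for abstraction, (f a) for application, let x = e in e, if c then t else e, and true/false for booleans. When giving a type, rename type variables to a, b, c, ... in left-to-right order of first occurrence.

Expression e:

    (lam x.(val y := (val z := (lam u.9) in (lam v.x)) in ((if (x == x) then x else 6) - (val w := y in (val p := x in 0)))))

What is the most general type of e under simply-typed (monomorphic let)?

Derivation:
\u._ : b -> Int
let z : b -> Int
x : a
\v._ : c -> a
let y : c -> a
x : a
  unify a ~ Int
x : Int
  unify Int ~ Int
  unify Bool ~ Bool
x : Int
  unify Int ~ Int
  unify Int ~ Int
y : c -> Int
let w : c -> Int
x : Int
let p : Int
  unify Int ~ Int
\x._ : Int -> Int

Answer: Int -> Int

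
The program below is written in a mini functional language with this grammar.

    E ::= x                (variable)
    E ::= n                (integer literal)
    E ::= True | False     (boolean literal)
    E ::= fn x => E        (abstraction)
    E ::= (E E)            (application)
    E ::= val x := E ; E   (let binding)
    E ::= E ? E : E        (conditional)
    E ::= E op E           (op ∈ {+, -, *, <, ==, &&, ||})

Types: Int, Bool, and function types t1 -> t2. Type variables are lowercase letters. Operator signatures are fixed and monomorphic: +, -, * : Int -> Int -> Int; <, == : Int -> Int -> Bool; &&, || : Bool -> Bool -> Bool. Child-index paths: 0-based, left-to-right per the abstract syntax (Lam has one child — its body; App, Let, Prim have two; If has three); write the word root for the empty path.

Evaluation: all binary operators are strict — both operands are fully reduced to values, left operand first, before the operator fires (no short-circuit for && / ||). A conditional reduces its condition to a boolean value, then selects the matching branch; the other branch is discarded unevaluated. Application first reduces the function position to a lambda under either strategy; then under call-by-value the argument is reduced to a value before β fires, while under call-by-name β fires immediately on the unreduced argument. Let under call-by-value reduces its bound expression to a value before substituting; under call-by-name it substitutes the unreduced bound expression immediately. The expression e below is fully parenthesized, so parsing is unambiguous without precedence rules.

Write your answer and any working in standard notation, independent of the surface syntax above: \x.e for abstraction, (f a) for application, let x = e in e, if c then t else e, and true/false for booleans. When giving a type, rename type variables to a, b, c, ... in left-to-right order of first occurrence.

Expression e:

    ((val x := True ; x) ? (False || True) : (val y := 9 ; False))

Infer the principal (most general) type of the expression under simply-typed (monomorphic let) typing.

Answer: Bool

Working:
let x : Bool
x : Bool
  unify Bool ~ Bool
  unify Bool ~ Bool
  unify Bool ~ Bool
let y : Int
  unify Bool ~ Bool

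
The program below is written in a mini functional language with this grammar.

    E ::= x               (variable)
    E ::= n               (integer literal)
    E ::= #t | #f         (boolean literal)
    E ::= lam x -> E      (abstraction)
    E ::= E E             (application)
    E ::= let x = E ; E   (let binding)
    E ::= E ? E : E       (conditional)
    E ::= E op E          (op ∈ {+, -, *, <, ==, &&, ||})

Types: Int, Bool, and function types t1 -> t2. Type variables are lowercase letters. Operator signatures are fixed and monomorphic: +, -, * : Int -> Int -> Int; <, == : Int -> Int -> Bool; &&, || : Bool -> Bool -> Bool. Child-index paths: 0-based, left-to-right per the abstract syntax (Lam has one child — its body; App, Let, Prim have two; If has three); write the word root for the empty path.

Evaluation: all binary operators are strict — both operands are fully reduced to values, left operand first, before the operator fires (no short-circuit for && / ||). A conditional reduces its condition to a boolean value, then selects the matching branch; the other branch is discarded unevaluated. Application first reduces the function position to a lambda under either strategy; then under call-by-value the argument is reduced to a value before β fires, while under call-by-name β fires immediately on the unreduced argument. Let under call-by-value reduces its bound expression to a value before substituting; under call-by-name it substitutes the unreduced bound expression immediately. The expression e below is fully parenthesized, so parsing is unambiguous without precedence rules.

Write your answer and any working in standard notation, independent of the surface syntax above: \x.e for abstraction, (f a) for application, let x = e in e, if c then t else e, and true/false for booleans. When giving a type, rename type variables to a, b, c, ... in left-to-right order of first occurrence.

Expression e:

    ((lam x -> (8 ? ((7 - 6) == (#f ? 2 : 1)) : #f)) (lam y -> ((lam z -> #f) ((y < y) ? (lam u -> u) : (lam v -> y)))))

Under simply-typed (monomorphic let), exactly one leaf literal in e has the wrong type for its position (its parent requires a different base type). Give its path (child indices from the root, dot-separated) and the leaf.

Trace:
  unify Int ~ Bool
  FAIL: mismatch Int ~ Bool

Answer: 0.0.0 : 8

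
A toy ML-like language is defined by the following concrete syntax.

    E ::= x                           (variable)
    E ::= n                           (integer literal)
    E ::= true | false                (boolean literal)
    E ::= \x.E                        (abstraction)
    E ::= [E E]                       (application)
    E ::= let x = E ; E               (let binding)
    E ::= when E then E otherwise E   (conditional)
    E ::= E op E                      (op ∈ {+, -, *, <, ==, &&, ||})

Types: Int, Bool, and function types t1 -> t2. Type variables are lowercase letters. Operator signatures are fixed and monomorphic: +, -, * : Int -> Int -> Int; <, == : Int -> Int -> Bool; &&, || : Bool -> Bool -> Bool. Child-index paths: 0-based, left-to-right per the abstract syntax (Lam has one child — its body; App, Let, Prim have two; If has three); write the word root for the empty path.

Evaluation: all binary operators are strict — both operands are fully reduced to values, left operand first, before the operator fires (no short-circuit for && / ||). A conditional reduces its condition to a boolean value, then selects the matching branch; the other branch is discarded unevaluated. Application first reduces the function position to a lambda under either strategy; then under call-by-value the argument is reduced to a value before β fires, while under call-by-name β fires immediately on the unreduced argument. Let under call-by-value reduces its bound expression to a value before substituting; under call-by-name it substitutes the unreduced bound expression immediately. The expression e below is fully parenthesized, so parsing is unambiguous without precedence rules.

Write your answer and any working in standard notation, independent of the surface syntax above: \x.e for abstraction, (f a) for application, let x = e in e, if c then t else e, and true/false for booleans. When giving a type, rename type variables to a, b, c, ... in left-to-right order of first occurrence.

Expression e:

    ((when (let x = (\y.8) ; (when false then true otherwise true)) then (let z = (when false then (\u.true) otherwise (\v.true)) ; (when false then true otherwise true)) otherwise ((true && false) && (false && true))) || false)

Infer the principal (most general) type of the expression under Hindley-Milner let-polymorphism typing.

Derivation:
\y._ : a -> Int
let x : forall. a -> Int
  unify Bool ~ Bool
  unify Bool ~ Bool
  unify Bool ~ Bool
  unify Bool ~ Bool
\u._ : b -> Bool
\v._ : c -> Bool
  unify b -> Bool ~ c -> Bool
  unify b ~ c
  unify Bool ~ Bool
let z : forall. c -> Bool
  unify Bool ~ Bool
  unify Bool ~ Bool
  unify Bool ~ Bool
  unify Bool ~ Bool
  unify Bool ~ Bool
  unify Bool ~ Bool
  unify Bool ~ Bool
  unify Bool ~ Bool
  unify Bool ~ Bool
  unify Bool ~ Bool
  unify Bool ~ Bool

Answer: Bool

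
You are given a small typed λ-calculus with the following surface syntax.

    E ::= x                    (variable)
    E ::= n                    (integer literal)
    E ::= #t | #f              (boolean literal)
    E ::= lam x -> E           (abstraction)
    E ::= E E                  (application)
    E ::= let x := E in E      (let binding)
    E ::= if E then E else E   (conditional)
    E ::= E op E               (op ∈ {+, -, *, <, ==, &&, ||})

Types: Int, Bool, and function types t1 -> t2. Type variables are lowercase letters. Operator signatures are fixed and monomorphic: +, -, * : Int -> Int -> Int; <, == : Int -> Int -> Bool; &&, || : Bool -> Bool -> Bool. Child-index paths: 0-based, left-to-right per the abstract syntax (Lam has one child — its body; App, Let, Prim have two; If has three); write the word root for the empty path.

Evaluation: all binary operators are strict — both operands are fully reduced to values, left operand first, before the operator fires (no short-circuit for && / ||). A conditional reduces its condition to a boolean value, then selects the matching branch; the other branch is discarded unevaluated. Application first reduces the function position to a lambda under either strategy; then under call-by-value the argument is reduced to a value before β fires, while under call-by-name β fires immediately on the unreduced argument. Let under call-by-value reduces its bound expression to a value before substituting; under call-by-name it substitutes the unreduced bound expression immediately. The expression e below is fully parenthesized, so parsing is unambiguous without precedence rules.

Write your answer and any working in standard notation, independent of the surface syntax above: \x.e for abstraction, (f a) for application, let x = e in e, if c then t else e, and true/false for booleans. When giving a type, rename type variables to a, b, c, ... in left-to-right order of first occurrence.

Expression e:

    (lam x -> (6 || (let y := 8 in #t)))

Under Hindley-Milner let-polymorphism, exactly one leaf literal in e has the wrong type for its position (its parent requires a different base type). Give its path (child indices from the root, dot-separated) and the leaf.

Answer: 0.0 : 6

Derivation:
  unify Int ~ Bool
  FAIL: mismatch Int ~ Bool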